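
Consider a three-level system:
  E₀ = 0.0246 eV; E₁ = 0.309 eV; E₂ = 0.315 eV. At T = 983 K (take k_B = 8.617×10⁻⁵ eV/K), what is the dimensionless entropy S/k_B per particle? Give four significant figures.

0.2788

k_BT = 8.617×10⁻⁵ × 983 K = 0.0847051 eV.
Eᵢ/kT = 0.290419, 3.64795, 3.71878.
Z = Σ e^(−Eᵢ/kT) = e^(−0.290419) + e^(−3.64795) + e^(−3.71878) = 0.747950 + 0.0260445 + 0.0242636 = 0.798258.
⟨E⟩ = Σ EᵢPᵢ = 0.0427059 eV.
S/k_B = ln Z + ⟨E⟩/kT = ln(0.798258) + 0.0427059/0.0847051 = -0.225323 + 0.504172 = 0.2788.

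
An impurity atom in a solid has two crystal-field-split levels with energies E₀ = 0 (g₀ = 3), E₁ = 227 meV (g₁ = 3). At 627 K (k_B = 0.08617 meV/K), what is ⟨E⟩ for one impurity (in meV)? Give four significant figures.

3.349 meV

k_BT = 0.08617 × 627 K = 54.0286 meV.
Eᵢ/kT = 0, 4.20148.
Z = Σ gᵢe^(−Eᵢ/kT) = 3·e^(−0) + 3·e^(−4.20148) = 3.00000 + 0.0449202 = 3.04492.
⟨E⟩ = Σ Eᵢ gᵢe^(−Eᵢ/kT) / Z = (0·3.00000 + 227·0.0449202) / 3.04492 = 3.349 meV.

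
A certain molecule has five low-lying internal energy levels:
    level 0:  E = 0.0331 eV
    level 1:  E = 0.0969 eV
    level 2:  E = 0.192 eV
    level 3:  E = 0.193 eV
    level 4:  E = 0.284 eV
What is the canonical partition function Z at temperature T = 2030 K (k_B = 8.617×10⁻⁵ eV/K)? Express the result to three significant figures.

Z = 2.26

k_BT = 8.617×10⁻⁵ × 2030 K = 0.17493 eV.
Eᵢ/kT = 0.18922, 0.55394, 1.0976, 1.1033, 1.6235.
Z = Σ e^(−Eᵢ/kT) = e^(−0.18922) + e^(−0.55394) + e^(−1.0976) + e^(−1.1033) + e^(−1.6235) = 0.82760 + 0.57468 + 0.33367 + 0.33177 + 0.19721 = 2.2649.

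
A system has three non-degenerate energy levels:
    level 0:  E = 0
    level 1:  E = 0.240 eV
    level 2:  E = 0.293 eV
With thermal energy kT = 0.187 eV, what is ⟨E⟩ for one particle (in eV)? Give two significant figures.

Eᵢ/kT = 0, 1.283, 1.567.
Z = Σ e^(−Eᵢ/kT) = e^(−0) + e^(−1.283) + e^(−1.567) = 1.000 + 0.2772 + 0.2087 = 1.486.
⟨E⟩ = Σ Eᵢ e^(−Eᵢ/kT) / Z = (0·1.000 + 0.240·0.2772 + 0.293·0.2087) / 1.486 = 0.086 eV.

0.086 eV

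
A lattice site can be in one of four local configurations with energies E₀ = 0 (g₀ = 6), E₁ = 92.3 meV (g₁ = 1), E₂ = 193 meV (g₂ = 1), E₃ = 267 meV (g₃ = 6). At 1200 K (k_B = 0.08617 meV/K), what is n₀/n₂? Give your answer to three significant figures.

k_BT = 0.08617 × 1200 K = 103.40 meV.
n₀/n₂ = (g₀/g₂) exp[−(E₀−E₂)/kT] = (6/1) × exp(−(-193 meV)/(103.40 meV)) = (6/1) × exp(1.8665) = 38.8.

38.8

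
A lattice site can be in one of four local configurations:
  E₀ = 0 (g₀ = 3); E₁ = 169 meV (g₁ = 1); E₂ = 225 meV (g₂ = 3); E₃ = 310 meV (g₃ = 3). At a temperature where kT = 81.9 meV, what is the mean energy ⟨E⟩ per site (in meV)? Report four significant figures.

25.34 meV

Eᵢ/kT = 0, 2.06349, 2.74725, 3.78510.
Z = Σ gᵢe^(−Eᵢ/kT) = 3·e^(−0) + 1·e^(−2.06349) + 3·e^(−2.74725) + 3·e^(−3.78510) = 3.00000 + 0.127010 + 0.192312 + 0.0681198 = 3.38744.
⟨E⟩ = Σ Eᵢ gᵢe^(−Eᵢ/kT) / Z = (0·3.00000 + 169·0.127010 + 225·0.192312 + 310·0.0681198) / 3.38744 = 25.34 meV.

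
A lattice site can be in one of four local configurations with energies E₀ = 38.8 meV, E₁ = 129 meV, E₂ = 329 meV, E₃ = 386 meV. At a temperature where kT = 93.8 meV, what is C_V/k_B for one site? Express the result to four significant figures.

Eᵢ/kT = 0.413646, 1.37527, 3.50746, 4.11514.
Z = Σ e^(−Eᵢ/kT) = e^(−0.413646) + e^(−1.37527) + e^(−3.50746) + e^(−4.11514) = 0.661235 + 0.252771 + 0.0299729 + 0.0163237 = 0.960303.
⟨E⟩ = 77.5020 meV, ⟨E²⟩ = 11328.0 meV².
C_V/k_B = (⟨E²⟩ − ⟨E⟩²)/(kT)² = (11328.0 − 6006.56)/8798.44 = 0.6048.

0.6048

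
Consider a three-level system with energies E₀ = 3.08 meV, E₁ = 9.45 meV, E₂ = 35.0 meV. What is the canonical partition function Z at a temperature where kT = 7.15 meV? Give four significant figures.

Eᵢ/kT = 0.430769, 1.32168, 4.89510.
Z = Σ e^(−Eᵢ/kT) = e^(−0.430769) + e^(−1.32168) + e^(−4.89510) = 0.650009 + 0.266687 + 0.00748316 = 0.924179.

Z = 0.9242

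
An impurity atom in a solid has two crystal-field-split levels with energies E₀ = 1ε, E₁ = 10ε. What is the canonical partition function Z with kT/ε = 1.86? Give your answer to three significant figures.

Eᵢ/kT = 0.53763, 5.3763.
Z = Σ e^(−Eᵢ/kT) = e^(−0.53763) + e^(−5.3763) = 0.58413 + 0.0046249 = 0.58875.

Z = 0.589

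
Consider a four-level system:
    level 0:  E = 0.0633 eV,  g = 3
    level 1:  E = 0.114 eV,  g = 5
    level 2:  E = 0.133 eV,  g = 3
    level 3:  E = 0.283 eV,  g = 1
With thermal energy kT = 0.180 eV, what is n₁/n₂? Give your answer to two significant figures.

1.9

n₁/n₂ = (g₁/g₂) exp[−(E₁−E₂)/kT] = (5/3) × exp(−(-0.019 eV)/(0.180 eV)) = (5/3) × exp(0.1056) = 1.9.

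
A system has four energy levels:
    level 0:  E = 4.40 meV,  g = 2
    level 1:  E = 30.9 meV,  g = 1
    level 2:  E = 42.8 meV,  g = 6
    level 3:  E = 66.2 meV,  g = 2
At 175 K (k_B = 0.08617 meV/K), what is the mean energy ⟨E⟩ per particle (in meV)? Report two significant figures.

k_BT = 0.08617 × 175 K = 15.08 meV.
Eᵢ/kT = 0.2918, 2.049, 2.838, 4.390.
Z = Σ gᵢe^(−Eᵢ/kT) = 2·e^(−0.2918) + 1·e^(−2.049) + 6·e^(−2.838) + 2·e^(−4.390) = 1.494 + 0.1289 + 0.3513 + 0.02480 = 1.999.
⟨E⟩ = Σ Eᵢ gᵢe^(−Eᵢ/kT) / Z = (4.40·1.494 + 30.9·0.1289 + 42.8·0.3513 + 66.2·0.02480) / 1.999 = 14 meV.

14 meV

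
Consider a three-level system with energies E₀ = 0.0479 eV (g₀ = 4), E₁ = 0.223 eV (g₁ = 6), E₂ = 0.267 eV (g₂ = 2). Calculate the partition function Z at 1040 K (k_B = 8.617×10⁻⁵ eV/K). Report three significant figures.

k_BT = 8.617×10⁻⁵ × 1040 K = 0.089617 eV.
Eᵢ/kT = 0.53450, 2.4884, 2.9793.
Z = Σ gᵢe^(−Eᵢ/kT) = 4·e^(−0.53450) + 6·e^(−2.4884) + 2·e^(−2.9793) = 2.3438 + 0.49826 + 0.10166 = 2.9437.

Z = 2.94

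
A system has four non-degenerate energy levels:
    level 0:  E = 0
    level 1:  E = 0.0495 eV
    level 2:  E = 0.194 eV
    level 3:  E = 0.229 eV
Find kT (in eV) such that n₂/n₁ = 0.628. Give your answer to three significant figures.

0.311 eV

n₂/n₁ = exp[−(E₂−E₁)/kT] = 0.628.
⇒ (E₂−E₁)/kT = ln(1/0.628) = ln(1.5924) = 0.46524.
kT = 0.1445 eV / 0.46524 = 0.311 eV.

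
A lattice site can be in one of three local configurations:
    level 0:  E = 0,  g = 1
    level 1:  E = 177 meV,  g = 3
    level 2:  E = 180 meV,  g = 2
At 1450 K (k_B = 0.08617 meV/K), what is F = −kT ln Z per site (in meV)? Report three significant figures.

k_BT = 0.08617 × 1450 K = 124.95 meV.
Eᵢ/kT = 0, 1.4166, 1.4406.
Z = Σ gᵢe^(−Eᵢ/kT) = 1·e^(−0) + 3·e^(−1.4166) + 2·e^(−1.4406) = 1.0000 + 0.72761 + 0.47357 = 2.2012.
F = −kT ln Z = −124.95 × ln(2.2012) = −124.95 × 0.78900 = -98.6 meV.

-98.6 meV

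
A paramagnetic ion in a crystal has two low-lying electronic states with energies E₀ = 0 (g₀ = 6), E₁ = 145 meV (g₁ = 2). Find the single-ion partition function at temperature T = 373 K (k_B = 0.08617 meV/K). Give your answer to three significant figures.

Z = 6.02

k_BT = 0.08617 × 373 K = 32.141 meV.
Eᵢ/kT = 0, 4.5114.
Z = Σ gᵢe^(−Eᵢ/kT) = 6·e^(−0) + 2·e^(−4.5114) = 6.0000 + 0.021966 = 6.0220.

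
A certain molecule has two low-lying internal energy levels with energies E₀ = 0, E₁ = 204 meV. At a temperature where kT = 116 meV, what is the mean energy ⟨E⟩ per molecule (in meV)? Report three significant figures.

30.0 meV

Eᵢ/kT = 0, 1.7586.
Z = Σ e^(−Eᵢ/kT) = e^(−0) + e^(−1.7586) = 1.0000 + 0.17229 = 1.1723.
⟨E⟩ = Σ Eᵢ e^(−Eᵢ/kT) / Z = (0·1.0000 + 204·0.17229) / 1.1723 = 30.0 meV.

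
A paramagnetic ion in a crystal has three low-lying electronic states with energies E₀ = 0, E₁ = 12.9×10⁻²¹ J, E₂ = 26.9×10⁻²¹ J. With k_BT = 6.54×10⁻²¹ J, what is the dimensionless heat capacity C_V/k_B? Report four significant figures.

Eᵢ/kT = 0, 1.97248, 4.11315.
Z = Σ e^(−Eᵢ/kT) = e^(−0) + e^(−1.97248) + e^(−4.11315) = 1.00000 + 0.139111 + 0.0163562 = 1.15547.
⟨E⟩ = 1.93386, ⟨E²⟩ = 30.2777.
C_V/k_B = (⟨E²⟩ − ⟨E⟩²)/(kT)² = (30.2777 − 3.73981)/42.7716 = 0.6205.

0.6205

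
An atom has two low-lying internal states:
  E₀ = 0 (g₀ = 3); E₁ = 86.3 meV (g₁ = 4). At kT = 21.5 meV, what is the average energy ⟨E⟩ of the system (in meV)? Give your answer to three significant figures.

Eᵢ/kT = 0, 4.0140.
Z = Σ gᵢe^(−Eᵢ/kT) = 3·e^(−0) + 4·e^(−4.0140) = 3.0000 + 0.072244 = 3.0722.
⟨E⟩ = Σ Eᵢ gᵢe^(−Eᵢ/kT) / Z = (0·3.0000 + 86.3·0.072244) / 3.0722 = 2.03 meV.

2.03 meV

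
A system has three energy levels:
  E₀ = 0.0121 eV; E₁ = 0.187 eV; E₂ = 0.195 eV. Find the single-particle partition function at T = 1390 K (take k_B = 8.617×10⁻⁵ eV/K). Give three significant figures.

Z = 1.31

k_BT = 8.617×10⁻⁵ × 1390 K = 0.11978 eV.
Eᵢ/kT = 0.10102, 1.5612, 1.6280.
Z = Σ e^(−Eᵢ/kT) = e^(−0.10102) + e^(−1.5612) + e^(−1.6280) = 0.90391 + 0.20988 + 0.19632 = 1.3101.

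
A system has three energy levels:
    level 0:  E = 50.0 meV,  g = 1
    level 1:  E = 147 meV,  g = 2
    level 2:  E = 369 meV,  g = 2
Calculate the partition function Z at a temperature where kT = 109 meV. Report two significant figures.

Eᵢ/kT = 0.4587, 1.349, 3.385.
Z = Σ gᵢe^(−Eᵢ/kT) = 1·e^(−0.4587) + 2·e^(−1.349) + 2·e^(−3.385) = 0.6321 + 0.5190 + 0.06776 = 1.219.

Z = 1.2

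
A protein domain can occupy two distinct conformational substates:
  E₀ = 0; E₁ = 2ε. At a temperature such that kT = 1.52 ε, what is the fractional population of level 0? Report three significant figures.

0.788

Eᵢ/kT = 0, 1.3158.
Z = Σ e^(−Eᵢ/kT) = e^(−0) + e^(−1.3158) = 1.0000 + 0.26826 = 1.2683.
P₀ = e^(−E₀/kT) / Z = 1.0000/1.2683 = 0.788.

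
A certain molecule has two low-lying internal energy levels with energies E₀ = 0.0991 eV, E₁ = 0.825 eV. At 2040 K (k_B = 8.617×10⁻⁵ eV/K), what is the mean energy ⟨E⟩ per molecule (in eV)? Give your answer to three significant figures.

0.111 eV

k_BT = 8.617×10⁻⁵ × 2040 K = 0.17579 eV.
Eᵢ/kT = 0.56374, 4.6931.
Z = Σ e^(−Eᵢ/kT) = e^(−0.56374) + e^(−4.6931) = 0.56908 + 0.0091583 = 0.57824.
⟨E⟩ = Σ Eᵢ e^(−Eᵢ/kT) / Z = (0.0991·0.56908 + 0.825·0.0091583) / 0.57824 = 0.111 eV.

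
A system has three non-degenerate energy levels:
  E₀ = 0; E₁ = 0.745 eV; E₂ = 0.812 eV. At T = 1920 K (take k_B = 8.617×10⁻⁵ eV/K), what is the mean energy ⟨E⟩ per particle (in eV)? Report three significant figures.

0.0140 eV

k_BT = 8.617×10⁻⁵ × 1920 K = 0.16545 eV.
Eᵢ/kT = 0, 4.5029, 4.9078.
Z = Σ e^(−Eᵢ/kT) = e^(−0) + e^(−4.5029) + e^(−4.9078) = 1.0000 + 0.011077 + 0.0073887 = 1.0185.
⟨E⟩ = Σ Eᵢ e^(−Eᵢ/kT) / Z = (0·1.0000 + 0.745·0.011077 + 0.812·0.0073887) / 1.0185 = 0.0140 eV.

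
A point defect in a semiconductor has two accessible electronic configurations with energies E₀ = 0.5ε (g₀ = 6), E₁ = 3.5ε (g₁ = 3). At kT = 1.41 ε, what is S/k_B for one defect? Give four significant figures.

Eᵢ/kT = 0.354610, 2.48227.
Z = Σ gᵢe^(−Eᵢ/kT) = 6·e^(−0.354610) + 3·e^(−2.48227) = 4.20868 + 0.250660 = 4.45934.
⟨E⟩ = Σ EᵢPᵢ = 0.668630 ε.
S/k_B = ln Z + ⟨E⟩/kT = ln(4.45934) + 0.668630/1.41 = 1.49500 + 0.474206 = 1.969.

1.969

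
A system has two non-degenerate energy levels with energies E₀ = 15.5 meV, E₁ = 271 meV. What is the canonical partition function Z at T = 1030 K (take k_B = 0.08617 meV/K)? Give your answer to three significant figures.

Z = 0.887

k_BT = 0.08617 × 1030 K = 88.755 meV.
Eᵢ/kT = 0.17464, 3.0533.
Z = Σ e^(−Eᵢ/kT) = e^(−0.17464) + e^(−3.0533) = 0.83976 + 0.047203 = 0.88696.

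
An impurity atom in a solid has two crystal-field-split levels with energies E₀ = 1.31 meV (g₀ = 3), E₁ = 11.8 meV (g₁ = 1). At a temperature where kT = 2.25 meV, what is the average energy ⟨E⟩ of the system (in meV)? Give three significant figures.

1.34 meV

Eᵢ/kT = 0.58222, 5.2444.
Z = Σ gᵢe^(−Eᵢ/kT) = 3·e^(−0.58222) + 1·e^(−5.2444) = 1.6760 + 0.0052770 = 1.6813.
⟨E⟩ = Σ Eᵢ gᵢe^(−Eᵢ/kT) / Z = (1.31·1.6760 + 11.8·0.0052770) / 1.6813 = 1.34 meV.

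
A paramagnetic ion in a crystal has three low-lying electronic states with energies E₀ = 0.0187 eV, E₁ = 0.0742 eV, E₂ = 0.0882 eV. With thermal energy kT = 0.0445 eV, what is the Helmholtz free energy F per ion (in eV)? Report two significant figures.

0.00074 eV

Eᵢ/kT = 0.4202, 1.667, 1.982.
Z = Σ e^(−Eᵢ/kT) = e^(−0.4202) + e^(−1.667) + e^(−1.982) = 0.6569 + 0.1888 + 0.1378 = 0.9835.
F = −kT ln Z = −0.0445 × ln(0.9835) = −0.0445 × -0.01664 = 0.00074 eV.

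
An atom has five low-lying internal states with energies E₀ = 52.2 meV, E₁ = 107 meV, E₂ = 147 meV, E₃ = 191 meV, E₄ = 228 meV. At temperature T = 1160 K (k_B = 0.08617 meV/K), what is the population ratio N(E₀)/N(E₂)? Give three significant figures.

2.58

k_BT = 0.08617 × 1160 K = 99.957 meV.
n₀/n₂ = exp[−(E₀−E₂)/kT] = exp(−(-94.8 meV)/(99.957 meV)) = exp(0.94841) = 2.58.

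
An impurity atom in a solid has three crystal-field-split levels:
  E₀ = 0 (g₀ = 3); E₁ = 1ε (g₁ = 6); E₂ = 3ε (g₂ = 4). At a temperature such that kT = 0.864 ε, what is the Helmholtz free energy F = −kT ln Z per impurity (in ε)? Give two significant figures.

Eᵢ/kT = 0, 1.157, 3.472.
Z = Σ gᵢe^(−Eᵢ/kT) = 3·e^(−0) + 6·e^(−1.157) + 4·e^(−3.472) = 3.000 + 1.887 + 0.1242 = 5.011.
F = −kT ln Z = −0.864 × ln(5.011) = −0.864 × 1.612 = -1.4 ε.

-1.4 ε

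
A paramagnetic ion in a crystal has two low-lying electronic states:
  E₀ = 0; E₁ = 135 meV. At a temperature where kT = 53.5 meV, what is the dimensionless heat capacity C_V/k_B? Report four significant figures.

0.4376

Eᵢ/kT = 0, 2.52336.
Z = Σ e^(−Eᵢ/kT) = e^(−0) + e^(−2.52336) = 1.00000 + 0.0801897 = 1.08019.
⟨E⟩ = 10.0219 meV, ⟨E²⟩ = 1352.96 meV².
C_V/k_B = (⟨E²⟩ − ⟨E⟩²)/(kT)² = (1352.96 − 100.438)/2862.25 = 0.4376.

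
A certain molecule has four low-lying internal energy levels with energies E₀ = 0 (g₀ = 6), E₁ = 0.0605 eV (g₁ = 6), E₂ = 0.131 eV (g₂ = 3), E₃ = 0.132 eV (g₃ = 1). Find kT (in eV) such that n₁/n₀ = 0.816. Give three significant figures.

0.298 eV

n₁/n₀ = (g₁/g₀) exp[−(E₁−E₀)/kT] = 0.816.
⇒ (E₁−E₀)/kT = ln((6/6)/0.816) = ln(1.2255) = 0.20335.
kT = 0.0605 eV / 0.20335 = 0.298 eV.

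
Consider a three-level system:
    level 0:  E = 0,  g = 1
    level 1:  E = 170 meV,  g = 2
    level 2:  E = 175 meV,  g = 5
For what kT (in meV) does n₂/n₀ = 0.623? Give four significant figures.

84.03 meV

n₂/n₀ = (g₂/g₀) exp[−(E₂−E₀)/kT] = 0.623.
⇒ (E₂−E₀)/kT = ln((5/1)/0.623) = ln(8.02568) = 2.08265.
kT = 175 meV / 2.08265 = 84.03 meV.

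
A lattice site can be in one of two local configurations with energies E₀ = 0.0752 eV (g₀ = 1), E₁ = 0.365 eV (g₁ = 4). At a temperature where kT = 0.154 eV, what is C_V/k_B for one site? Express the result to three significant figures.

0.833

Eᵢ/kT = 0.48831, 2.3701.
Z = Σ gᵢe^(−Eᵢ/kT) = 1·e^(−0.48831) + 4·e^(−2.3701) = 0.61366 + 0.37389 = 0.98755.
⟨E⟩ = 0.18492 eV, ⟨E²⟩ = 0.053953 eV².
C_V/k_B = (⟨E²⟩ − ⟨E⟩²)/(kT)² = (0.053953 − 0.034195)/0.023716 = 0.833.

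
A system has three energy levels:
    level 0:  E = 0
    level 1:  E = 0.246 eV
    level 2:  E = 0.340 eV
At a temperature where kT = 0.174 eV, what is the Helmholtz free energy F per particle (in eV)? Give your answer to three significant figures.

-0.0567 eV

Eᵢ/kT = 0, 1.4138, 1.9540.
Z = Σ e^(−Eᵢ/kT) = e^(−0) + e^(−1.4138) + e^(−1.9540) = 1.0000 + 0.24322 + 0.14171 = 1.3849.
F = −kT ln Z = −0.174 × ln(1.3849) = −0.174 × 0.32563 = -0.0567 eV.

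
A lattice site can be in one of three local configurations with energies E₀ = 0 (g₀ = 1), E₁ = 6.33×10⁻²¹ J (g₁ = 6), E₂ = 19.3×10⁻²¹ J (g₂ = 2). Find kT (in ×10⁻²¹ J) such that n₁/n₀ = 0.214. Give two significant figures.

1.9 ×10⁻²¹ J

n₁/n₀ = (g₁/g₀) exp[−(E₁−E₀)/kT] = 0.214.
⇒ (E₁−E₀)/kT = ln((6/1)/0.214) = ln(28.04) = 3.334.
kT = 6.33 ×10⁻²¹ J / 3.334 = 1.9 ×10⁻²¹ J.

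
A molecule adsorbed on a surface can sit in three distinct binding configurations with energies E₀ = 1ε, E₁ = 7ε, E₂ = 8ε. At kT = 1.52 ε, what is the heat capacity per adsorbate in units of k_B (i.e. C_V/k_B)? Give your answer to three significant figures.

Eᵢ/kT = 0.65789, 4.6053, 5.2632.
Z = Σ e^(−Eᵢ/kT) = e^(−0.65789) + e^(−4.6053) + e^(−5.2632) = 0.51794 + 0.0099987 + 0.0051787 = 0.53312.
⟨E⟩ = 1.1805 ε, ⟨E²⟩ = 2.5122 ε².
C_V/k_B = (⟨E²⟩ − ⟨E⟩²)/(kT)² = (2.5122 − 1.3936)/2.3104 = 0.484.

0.484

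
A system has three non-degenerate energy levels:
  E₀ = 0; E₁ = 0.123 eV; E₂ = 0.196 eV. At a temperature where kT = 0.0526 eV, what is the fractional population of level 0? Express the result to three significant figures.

Eᵢ/kT = 0, 2.3384, 3.7262.
Z = Σ e^(−Eᵢ/kT) = e^(−0) + e^(−2.3384) + e^(−3.7262) = 1.0000 + 0.096482 + 0.024084 = 1.1206.
P₀ = e^(−E₀/kT) / Z = 1.0000/1.1206 = 0.892.

0.892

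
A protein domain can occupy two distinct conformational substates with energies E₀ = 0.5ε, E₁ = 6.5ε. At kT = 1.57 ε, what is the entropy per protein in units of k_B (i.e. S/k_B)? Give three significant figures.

Eᵢ/kT = 0.31847, 4.1401.
Z = Σ e^(−Eᵢ/kT) = e^(−0.31847) + e^(−4.1401) = 0.72726 + 0.015921 = 0.74318.
⟨E⟩ = Σ EᵢPᵢ = 0.62854 ε.
S/k_B = ln Z + ⟨E⟩/kT = ln(0.74318) + 0.62854/1.57 = -0.29682 + 0.40034 = 0.104.

0.104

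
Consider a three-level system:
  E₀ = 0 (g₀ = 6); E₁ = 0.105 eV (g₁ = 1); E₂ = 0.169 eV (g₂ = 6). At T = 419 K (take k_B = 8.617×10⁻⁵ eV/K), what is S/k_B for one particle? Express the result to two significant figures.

k_BT = 8.617×10⁻⁵ × 419 K = 0.03611 eV.
Eᵢ/kT = 0, 2.908, 4.680.
Z = Σ gᵢe^(−Eᵢ/kT) = 6·e^(−0) + 1·e^(−2.908) + 6·e^(−4.680) = 6.000 + 0.05458 + 0.05567 = 6.110.
⟨E⟩ = Σ EᵢPᵢ = 0.002478 eV.
S/k_B = ln Z + ⟨E⟩/kT = ln(6.110) + 0.002478/0.03611 = 1.810 + 0.06862 = 1.9.

1.9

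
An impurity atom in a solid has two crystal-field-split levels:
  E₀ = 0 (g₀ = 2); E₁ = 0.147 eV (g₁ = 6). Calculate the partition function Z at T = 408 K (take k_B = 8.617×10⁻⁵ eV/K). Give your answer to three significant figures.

k_BT = 8.617×10⁻⁵ × 408 K = 0.035157 eV.
Eᵢ/kT = 0, 4.1812.
Z = Σ gᵢe^(−Eᵢ/kT) = 2·e^(−0) + 6·e^(−4.1812) = 2.0000 + 0.091681 = 2.0917.

Z = 2.09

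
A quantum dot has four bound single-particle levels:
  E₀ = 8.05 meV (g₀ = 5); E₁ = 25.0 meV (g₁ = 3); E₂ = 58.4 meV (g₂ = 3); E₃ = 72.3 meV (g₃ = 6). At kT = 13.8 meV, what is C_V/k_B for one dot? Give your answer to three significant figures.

Eᵢ/kT = 0.58333, 1.8116, 4.2319, 5.2391.
Z = Σ gᵢe^(−Eᵢ/kT) = 5·e^(−0.58333) + 3·e^(−1.8116) + 3·e^(−4.2319) + 6·e^(−5.2391) = 2.7902 + 0.49018 + 0.043574 + 0.031830 = 3.3558.
⟨E⟩ = 11.789 meV, ⟨E²⟩ = 239.04 meV².
C_V/k_B = (⟨E²⟩ − ⟨E⟩²)/(kT)² = (239.04 − 138.98)/190.44 = 0.525.

0.525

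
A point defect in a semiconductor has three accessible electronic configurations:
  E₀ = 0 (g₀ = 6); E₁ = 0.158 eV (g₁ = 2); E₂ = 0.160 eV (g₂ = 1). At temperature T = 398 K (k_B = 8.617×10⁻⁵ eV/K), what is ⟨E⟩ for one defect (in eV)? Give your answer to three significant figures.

0.000773 eV

k_BT = 8.617×10⁻⁵ × 398 K = 0.034296 eV.
Eᵢ/kT = 0, 4.6070, 4.6653.
Z = Σ gᵢe^(−Eᵢ/kT) = 6·e^(−0) + 2·e^(−4.6070) + 1·e^(−4.6653) = 6.0000 + 0.019963 + 0.0094164 = 6.0294.
⟨E⟩ = Σ Eᵢ gᵢe^(−Eᵢ/kT) / Z = (0·6.0000 + 0.158·0.019963 + 0.160·0.0094164) / 6.0294 = 0.000773 eV.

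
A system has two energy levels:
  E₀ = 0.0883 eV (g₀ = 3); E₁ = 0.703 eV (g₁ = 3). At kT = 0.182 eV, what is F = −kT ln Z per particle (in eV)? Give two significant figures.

-0.12 eV

Eᵢ/kT = 0.4852, 3.863.
Z = Σ gᵢe^(−Eᵢ/kT) = 3·e^(−0.4852) + 3·e^(−3.863) = 1.847 + 0.06301 = 1.910.
F = −kT ln Z = −0.182 × ln(1.910) = −0.182 × 0.6471 = -0.12 eV.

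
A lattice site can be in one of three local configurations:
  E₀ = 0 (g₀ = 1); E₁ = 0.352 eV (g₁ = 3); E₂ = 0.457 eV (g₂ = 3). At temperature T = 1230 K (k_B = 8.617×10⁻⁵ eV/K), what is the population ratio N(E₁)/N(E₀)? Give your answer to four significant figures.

0.1083

k_BT = 8.617×10⁻⁵ × 1230 K = 0.105989 eV.
n₁/n₀ = (g₁/g₀) exp[−(E₁−E₀)/kT] = (3/1) × exp(−(0.352 eV)/(0.105989 eV)) = (3/1) × exp(-3.32110) = 0.1083.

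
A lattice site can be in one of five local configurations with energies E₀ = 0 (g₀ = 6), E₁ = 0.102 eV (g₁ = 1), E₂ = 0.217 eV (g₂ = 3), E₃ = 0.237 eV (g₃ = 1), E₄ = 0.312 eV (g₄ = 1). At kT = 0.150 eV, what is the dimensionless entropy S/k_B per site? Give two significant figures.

Eᵢ/kT = 0, 0.6800, 1.447, 1.580, 2.080.
Z = Σ gᵢe^(−Eᵢ/kT) = 6·e^(−0) + 1·e^(−0.6800) + 3·e^(−1.447) + 1·e^(−1.580) + 1·e^(−2.080) = 6.000 + 0.5066 + 0.7058 + 0.2060 + 0.1249 = 7.543.
⟨E⟩ = Σ EᵢPᵢ = 0.03879 eV.
S/k_B = ln Z + ⟨E⟩/kT = ln(7.543) + 0.03879/0.150 = 2.021 + 0.2586 = 2.3.

2.3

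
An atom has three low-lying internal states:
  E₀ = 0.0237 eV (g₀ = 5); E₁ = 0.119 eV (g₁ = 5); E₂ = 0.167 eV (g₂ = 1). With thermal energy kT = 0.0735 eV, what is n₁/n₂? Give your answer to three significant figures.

n₁/n₂ = (g₁/g₂) exp[−(E₁−E₂)/kT] = (5/1) × exp(−(-0.048 eV)/(0.0735 eV)) = (5/1) × exp(0.65306) = 9.61.

9.61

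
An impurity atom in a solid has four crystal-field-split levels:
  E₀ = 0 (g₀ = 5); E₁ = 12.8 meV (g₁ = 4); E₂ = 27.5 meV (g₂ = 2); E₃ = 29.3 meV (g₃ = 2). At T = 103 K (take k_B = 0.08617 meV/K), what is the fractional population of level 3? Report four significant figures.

0.01206

k_BT = 0.08617 × 103 K = 8.87551 meV.
Eᵢ/kT = 0, 1.44217, 3.09841, 3.30122.
Z = Σ gᵢe^(−Eᵢ/kT) = 5·e^(−0) + 4·e^(−1.44217) + 2·e^(−3.09841) + 2·e^(−3.30122) = 5.00000 + 0.945657 + 0.0902418 + 0.0736764 = 6.10958.
P₃ = g₃ e^(−E₃/kT) / Z = 0.0736764/6.10958 = 0.01206.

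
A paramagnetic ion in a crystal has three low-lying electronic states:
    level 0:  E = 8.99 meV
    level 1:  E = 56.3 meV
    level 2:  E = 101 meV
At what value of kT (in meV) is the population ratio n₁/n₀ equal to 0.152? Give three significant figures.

n₁/n₀ = exp[−(E₁−E₀)/kT] = 0.152.
⇒ (E₁−E₀)/kT = ln(1/0.152) = ln(6.5789) = 1.8839.
kT = 47.31 meV / 1.8839 = 25.1 meV.

25.1 meV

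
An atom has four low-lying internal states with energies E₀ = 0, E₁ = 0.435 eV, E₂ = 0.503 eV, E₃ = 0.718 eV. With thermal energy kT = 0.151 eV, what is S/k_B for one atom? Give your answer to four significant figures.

Eᵢ/kT = 0, 2.88079, 3.33113, 4.75497.
Z = Σ e^(−Eᵢ/kT) = e^(−0) + e^(−2.88079) + e^(−3.33113) + e^(−4.75497) = 1.00000 + 0.0560904 + 0.0357527 + 0.00860880 = 1.10045.
⟨E⟩ = Σ EᵢPᵢ = 0.0441311 eV.
S/k_B = ln Z + ⟨E⟩/kT = ln(1.10045) + 0.0441311/0.151 = 0.0957192 + 0.292259 = 0.3880.

0.3880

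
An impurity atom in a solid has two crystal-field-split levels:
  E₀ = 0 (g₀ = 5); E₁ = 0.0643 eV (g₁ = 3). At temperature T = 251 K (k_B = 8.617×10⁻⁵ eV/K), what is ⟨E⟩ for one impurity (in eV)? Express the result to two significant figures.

0.0019 eV

k_BT = 8.617×10⁻⁵ × 251 K = 0.02163 eV.
Eᵢ/kT = 0, 2.973.
Z = Σ gᵢe^(−Eᵢ/kT) = 5·e^(−0) + 3·e^(−2.973) = 5.000 + 0.1534 = 5.153.
⟨E⟩ = Σ Eᵢ gᵢe^(−Eᵢ/kT) / Z = (0·5.000 + 0.0643·0.1534) / 5.153 = 0.0019 eV.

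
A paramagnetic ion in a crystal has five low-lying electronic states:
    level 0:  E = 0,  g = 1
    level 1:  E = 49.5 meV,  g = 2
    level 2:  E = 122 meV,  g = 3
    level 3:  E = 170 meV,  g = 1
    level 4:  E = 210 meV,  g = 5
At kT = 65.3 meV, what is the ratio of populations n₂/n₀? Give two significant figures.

n₂/n₀ = (g₂/g₀) exp[−(E₂−E₀)/kT] = (3/1) × exp(−(122 meV)/(65.3 meV)) = (3/1) × exp(-1.868) = 0.46.

0.46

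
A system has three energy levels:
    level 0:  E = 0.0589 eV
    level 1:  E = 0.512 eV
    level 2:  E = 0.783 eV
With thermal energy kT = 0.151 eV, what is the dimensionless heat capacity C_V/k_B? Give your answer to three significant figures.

0.571

Eᵢ/kT = 0.39007, 3.3907, 5.1854.
Z = Σ e^(−Eᵢ/kT) = e^(−0.39007) + e^(−3.3907) + e^(−5.1854) = 0.67701 + 0.033685 + 0.0055977 = 0.71629.
⟨E⟩ = 0.085867 eV, ⟨E²⟩ = 0.020398 eV².
C_V/k_B = (⟨E²⟩ − ⟨E⟩²)/(kT)² = (0.020398 − 0.0073731)/0.022801 = 0.571.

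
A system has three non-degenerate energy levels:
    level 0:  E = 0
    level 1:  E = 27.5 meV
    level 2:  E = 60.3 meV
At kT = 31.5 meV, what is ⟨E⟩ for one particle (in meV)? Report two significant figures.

13 meV

Eᵢ/kT = 0, 0.8730, 1.914.
Z = Σ e^(−Eᵢ/kT) = e^(−0) + e^(−0.8730) + e^(−1.914) = 1.000 + 0.4177 + 0.1475 = 1.565.
⟨E⟩ = Σ Eᵢ e^(−Eᵢ/kT) / Z = (0·1.000 + 27.5·0.4177 + 60.3·0.1475) / 1.565 = 13 meV.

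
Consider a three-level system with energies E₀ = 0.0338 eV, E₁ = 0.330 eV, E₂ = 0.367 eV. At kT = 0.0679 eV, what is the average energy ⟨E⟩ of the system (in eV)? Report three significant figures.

0.0399 eV

Eᵢ/kT = 0.49779, 4.8601, 5.4050.
Z = Σ e^(−Eᵢ/kT) = e^(−0.49779) + e^(−4.8601) + e^(−5.4050) = 0.60787 + 0.0077497 + 0.0044941 = 0.62011.
⟨E⟩ = Σ Eᵢ e^(−Eᵢ/kT) / Z = (0.0338·0.60787 + 0.330·0.0077497 + 0.367·0.0044941) / 0.62011 = 0.0399 eV.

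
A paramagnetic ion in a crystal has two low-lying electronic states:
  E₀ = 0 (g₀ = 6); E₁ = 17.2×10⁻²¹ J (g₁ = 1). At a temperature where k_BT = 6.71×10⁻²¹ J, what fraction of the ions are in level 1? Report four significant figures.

Eᵢ/kT = 0, 2.56334.
Z = Σ gᵢe^(−Eᵢ/kT) = 6·e^(−0) + 1·e^(−2.56334) = 6.00000 + 0.0770470 = 6.07705.
P₁ = g₁ e^(−E₁/kT) / Z = 0.0770470/6.07705 = 0.01268.

0.01268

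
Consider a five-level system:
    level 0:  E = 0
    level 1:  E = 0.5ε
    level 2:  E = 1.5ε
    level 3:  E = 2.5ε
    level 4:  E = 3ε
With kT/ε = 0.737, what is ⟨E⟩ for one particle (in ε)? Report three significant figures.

Eᵢ/kT = 0, 0.67843, 2.0353, 3.3921, 4.0706.
Z = Σ e^(−Eᵢ/kT) = e^(−0) + e^(−0.67843) + e^(−2.0353) + e^(−3.3921) + e^(−4.0706) = 1.0000 + 0.50741 + 0.13064 + 0.033638 + 0.017067 = 1.6888.
⟨E⟩ = Σ Eᵢ e^(−Eᵢ/kT) / Z = (0·1.0000 + 0.5·0.50741 + 1.5·0.13064 + 2.5·0.033638 + 3·0.017067) / 1.6888 = 0.346 ε.

0.346 ε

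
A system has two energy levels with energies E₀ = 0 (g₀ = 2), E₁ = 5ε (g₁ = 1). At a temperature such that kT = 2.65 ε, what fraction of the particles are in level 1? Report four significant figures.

0.07044

Eᵢ/kT = 0, 1.88679.
Z = Σ gᵢe^(−Eᵢ/kT) = 2·e^(−0) + 1·e^(−1.88679) = 2.00000 + 0.151558 = 2.15156.
P₁ = g₁ e^(−E₁/kT) / Z = 0.151558/2.15156 = 0.07044.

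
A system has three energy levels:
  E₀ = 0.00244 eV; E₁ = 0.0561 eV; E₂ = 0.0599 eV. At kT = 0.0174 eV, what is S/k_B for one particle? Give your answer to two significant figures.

Eᵢ/kT = 0.1402, 3.224, 3.443.
Z = Σ e^(−Eᵢ/kT) = e^(−0.1402) + e^(−3.224) + e^(−3.443) = 0.8692 + 0.03980 + 0.03197 = 0.9410.
⟨E⟩ = Σ EᵢPᵢ = 0.006662 eV.
S/k_B = ln Z + ⟨E⟩/kT = ln(0.9410) + 0.006662/0.0174 = -0.06081 + 0.3829 = 0.32.

0.32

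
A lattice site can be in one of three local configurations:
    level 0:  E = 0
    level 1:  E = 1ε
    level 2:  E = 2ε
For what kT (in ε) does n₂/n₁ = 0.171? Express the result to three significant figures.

n₂/n₁ = exp[−(E₂−E₁)/kT] = 0.171.
⇒ (E₂−E₁)/kT = ln(1/0.171) = ln(5.8480) = 1.7661.
kT = 1ε / 1.7661 = 0.566 ε.

0.566 ε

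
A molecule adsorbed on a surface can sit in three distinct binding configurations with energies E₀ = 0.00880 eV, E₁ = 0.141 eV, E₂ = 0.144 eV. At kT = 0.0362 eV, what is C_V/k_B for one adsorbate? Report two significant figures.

Eᵢ/kT = 0.2431, 3.895, 3.978.
Z = Σ e^(−Eᵢ/kT) = e^(−0.2431) + e^(−3.895) + e^(−3.978) = 0.7842 + 0.02034 + 0.01872 = 0.8233.
⟨E⟩ = 0.01514 eV, ⟨E²⟩ = 0.001036 eV².
C_V/k_B = (⟨E²⟩ − ⟨E⟩²)/(kT)² = (0.001036 − 0.0002292)/0.001310 = 0.62.

0.62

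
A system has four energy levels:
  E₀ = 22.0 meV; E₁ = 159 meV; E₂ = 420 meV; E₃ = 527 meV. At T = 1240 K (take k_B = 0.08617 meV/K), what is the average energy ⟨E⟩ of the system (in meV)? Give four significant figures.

61.74 meV

k_BT = 0.08617 × 1240 K = 106.851 meV.
Eᵢ/kT = 0.205894, 1.48805, 3.93071, 4.93210.
Z = Σ e^(−Eᵢ/kT) = e^(−0.205894) + e^(−1.48805) + e^(−3.93071) + e^(−4.93210) = 0.813919 + 0.225813 + 0.0196297 + 0.00721134 = 1.06657.
⟨E⟩ = Σ Eᵢ e^(−Eᵢ/kT) / Z = (22.0·0.813919 + 159·0.225813 + 420·0.0196297 + 527·0.00721134) / 1.06657 = 61.74 meV.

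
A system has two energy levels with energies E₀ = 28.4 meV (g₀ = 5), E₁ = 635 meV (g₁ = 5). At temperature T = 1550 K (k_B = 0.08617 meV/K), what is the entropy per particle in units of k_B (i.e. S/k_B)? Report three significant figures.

k_BT = 0.08617 × 1550 K = 133.56 meV.
Eᵢ/kT = 0.21264, 4.7544.
Z = Σ gᵢe^(−Eᵢ/kT) = 5·e^(−0.21264) + 5·e^(−4.7544) = 4.0422 + 0.043069 = 4.0853.
⟨E⟩ = Σ EᵢPᵢ = 34.795 meV.
S/k_B = ln Z + ⟨E⟩/kT = ln(4.0853) + 34.795/133.56 = 1.4074 + 0.26052 = 1.67.

1.67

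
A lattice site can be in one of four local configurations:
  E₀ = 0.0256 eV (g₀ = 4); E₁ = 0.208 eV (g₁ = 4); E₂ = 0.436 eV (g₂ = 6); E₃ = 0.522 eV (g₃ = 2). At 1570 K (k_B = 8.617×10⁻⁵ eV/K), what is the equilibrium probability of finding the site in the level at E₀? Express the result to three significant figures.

0.744

k_BT = 8.617×10⁻⁵ × 1570 K = 0.13529 eV.
Eᵢ/kT = 0.18922, 1.5374, 3.2227, 3.8584.
Z = Σ gᵢe^(−Eᵢ/kT) = 4·e^(−0.18922) + 4·e^(−1.5374) + 6·e^(−3.2227) + 2·e^(−3.8584) = 3.3104 + 0.85976 + 0.23908 + 0.042203 = 4.4514.
P₀ = g₀ e^(−E₀/kT) / Z = 3.3104/4.4514 = 0.744.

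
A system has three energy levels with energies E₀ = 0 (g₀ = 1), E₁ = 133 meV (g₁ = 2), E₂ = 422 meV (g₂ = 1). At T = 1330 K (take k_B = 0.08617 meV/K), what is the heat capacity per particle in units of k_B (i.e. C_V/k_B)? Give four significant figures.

0.4711

k_BT = 0.08617 × 1330 K = 114.606 meV.
Eᵢ/kT = 0, 1.16050, 3.68218.
Z = Σ gᵢe^(−Eᵢ/kT) = 1·e^(−0) + 2·e^(−1.16050) + 1·e^(−3.68218) = 1.00000 + 0.626659 + 0.0251680 = 1.65183.
⟨E⟩ = 56.8863 meV, ⟨E²⟩ = 9424.09 meV².
C_V/k_B = (⟨E²⟩ − ⟨E⟩²)/(kT)² = (9424.09 − 3236.05)/13134.5 = 0.4711.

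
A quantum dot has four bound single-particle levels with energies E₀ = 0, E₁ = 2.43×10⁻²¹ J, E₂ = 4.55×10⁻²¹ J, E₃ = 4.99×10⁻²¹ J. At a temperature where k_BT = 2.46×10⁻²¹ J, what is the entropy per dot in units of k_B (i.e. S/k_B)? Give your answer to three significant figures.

1.06

Eᵢ/kT = 0, 0.98780, 1.8496, 2.0285.
Z = Σ e^(−Eᵢ/kT) = e^(−0) + e^(−0.98780) + e^(−1.8496) + e^(−2.0285) = 1.0000 + 0.37240 + 0.15730 + 0.13153 = 1.6612.
⟨E⟩ = Σ EᵢPᵢ = 1.3707 ×10⁻²¹ J.
S/k_B = ln Z + ⟨E⟩/kT = ln(1.6612) + 1.3707/2.46 = 0.50754 + 0.55720 = 1.06.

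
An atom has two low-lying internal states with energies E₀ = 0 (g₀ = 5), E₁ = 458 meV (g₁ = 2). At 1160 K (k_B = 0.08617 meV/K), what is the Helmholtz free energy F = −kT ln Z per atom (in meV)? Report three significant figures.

k_BT = 0.08617 × 1160 K = 99.957 meV.
Eᵢ/kT = 0, 4.5820.
Z = Σ gᵢe^(−Eᵢ/kT) = 5·e^(−0) + 2·e^(−4.5820) = 5.0000 + 0.020469 = 5.0205.
F = −kT ln Z = −99.957 × ln(5.0205) = −99.957 × 1.6135 = -161 meV.

-161 meV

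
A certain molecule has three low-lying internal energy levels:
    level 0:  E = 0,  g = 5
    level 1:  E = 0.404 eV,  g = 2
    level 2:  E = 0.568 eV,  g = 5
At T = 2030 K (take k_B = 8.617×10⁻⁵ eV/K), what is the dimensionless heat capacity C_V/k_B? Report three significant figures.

0.536

k_BT = 8.617×10⁻⁵ × 2030 K = 0.17493 eV.
Eᵢ/kT = 0, 2.3095, 3.2470.
Z = Σ gᵢe^(−Eᵢ/kT) = 5·e^(−0) + 2·e^(−2.3095) + 5·e^(−3.2470) = 5.0000 + 0.19862 + 0.19445 = 5.3931.
⟨E⟩ = 0.035358 eV, ⟨E²⟩ = 0.017643 eV².
C_V/k_B = (⟨E²⟩ − ⟨E⟩²)/(kT)² = (0.017643 − 0.0012502)/0.030601 = 0.536.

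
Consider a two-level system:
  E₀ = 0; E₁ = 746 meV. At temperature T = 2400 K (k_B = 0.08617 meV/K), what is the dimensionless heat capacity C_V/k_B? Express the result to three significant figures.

0.335

k_BT = 0.08617 × 2400 K = 206.81 meV.
Eᵢ/kT = 0, 3.6072.
Z = Σ e^(−Eᵢ/kT) = e^(−0) + e^(−3.6072) = 1.0000 + 0.027128 = 1.0271.
⟨E⟩ = 19.704 meV, ⟨E²⟩ = 14699 meV².
C_V/k_B = (⟨E²⟩ − ⟨E⟩²)/(kT)² = (14699 − 388.25)/42770 = 0.335.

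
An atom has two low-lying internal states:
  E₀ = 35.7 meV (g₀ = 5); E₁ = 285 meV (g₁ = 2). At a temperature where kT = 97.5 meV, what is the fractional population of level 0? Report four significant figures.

Eᵢ/kT = 0.366154, 2.92308.
Z = Σ gᵢe^(−Eᵢ/kT) = 5·e^(−0.366154) + 2·e^(−2.92308) = 3.46698 + 0.107536 = 3.57452.
P₀ = g₀ e^(−E₀/kT) / Z = 3.46698/3.57452 = 0.9699.

0.9699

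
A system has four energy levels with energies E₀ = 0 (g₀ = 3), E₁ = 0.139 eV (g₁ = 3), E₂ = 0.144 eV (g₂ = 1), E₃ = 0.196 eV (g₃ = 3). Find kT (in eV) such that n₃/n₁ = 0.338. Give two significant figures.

n₃/n₁ = (g₃/g₁) exp[−(E₃−E₁)/kT] = 0.338.
⇒ (E₃−E₁)/kT = ln((3/3)/0.338) = ln(2.959) = 1.085.
kT = 0.057 eV / 1.085 = 0.053 eV.

0.053 eV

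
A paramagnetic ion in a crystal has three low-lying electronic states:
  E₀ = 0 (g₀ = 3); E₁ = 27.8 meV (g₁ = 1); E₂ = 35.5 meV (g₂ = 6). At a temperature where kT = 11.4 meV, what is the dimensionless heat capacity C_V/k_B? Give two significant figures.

0.83

Eᵢ/kT = 0, 2.439, 3.114.
Z = Σ gᵢe^(−Eᵢ/kT) = 3·e^(−0) + 1·e^(−2.439) + 6·e^(−3.114) = 3.000 + 0.08725 + 0.2665 = 3.354.
⟨E⟩ = 3.544 meV, ⟨E²⟩ = 120.2 meV².
C_V/k_B = (⟨E²⟩ − ⟨E⟩²)/(kT)² = (120.2 − 12.56)/130.0 = 0.83.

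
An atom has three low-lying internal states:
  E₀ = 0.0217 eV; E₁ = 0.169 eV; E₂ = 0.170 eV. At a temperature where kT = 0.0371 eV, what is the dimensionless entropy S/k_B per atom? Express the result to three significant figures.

Eᵢ/kT = 0.58491, 4.5553, 4.5822.
Z = Σ e^(−Eᵢ/kT) = e^(−0.58491) + e^(−4.5553) + e^(−4.5822) = 0.55716 + 0.010511 + 0.010232 = 0.57790.
⟨E⟩ = Σ EᵢPᵢ = 0.027005 eV.
S/k_B = ln Z + ⟨E⟩/kT = ln(0.57790) + 0.027005/0.0371 = -0.54835 + 0.72790 = 0.180.

0.180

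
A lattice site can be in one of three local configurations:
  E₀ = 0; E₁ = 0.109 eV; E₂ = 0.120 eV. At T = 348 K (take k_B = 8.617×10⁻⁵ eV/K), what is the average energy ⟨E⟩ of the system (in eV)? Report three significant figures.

k_BT = 8.617×10⁻⁵ × 348 K = 0.029987 eV.
Eᵢ/kT = 0, 3.6349, 4.0017.
Z = Σ e^(−Eᵢ/kT) = e^(−0) + e^(−3.6349) + e^(−4.0017) = 1.0000 + 0.026387 + 0.018285 = 1.0447.
⟨E⟩ = Σ Eᵢ e^(−Eᵢ/kT) / Z = (0·1.0000 + 0.109·0.026387 + 0.120·0.018285) / 1.0447 = 0.00485 eV.

0.00485 eV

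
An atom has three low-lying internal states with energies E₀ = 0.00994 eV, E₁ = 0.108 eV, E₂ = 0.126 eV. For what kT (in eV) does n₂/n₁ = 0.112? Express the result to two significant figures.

n₂/n₁ = exp[−(E₂−E₁)/kT] = 0.112.
⇒ (E₂−E₁)/kT = ln(1/0.112) = ln(8.929) = 2.189.
kT = 0.018 eV / 2.189 = 0.0082 eV.

0.0082 eV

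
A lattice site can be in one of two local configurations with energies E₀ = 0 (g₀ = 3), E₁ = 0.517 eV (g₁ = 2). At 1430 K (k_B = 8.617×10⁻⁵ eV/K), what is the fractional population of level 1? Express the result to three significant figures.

k_BT = 8.617×10⁻⁵ × 1430 K = 0.12322 eV.
Eᵢ/kT = 0, 4.1957.
Z = Σ gᵢe^(−Eᵢ/kT) = 3·e^(−0) + 2·e^(−4.1957) = 3.0000 + 0.030120 = 3.0301.
P₁ = g₁ e^(−E₁/kT) / Z = 0.030120/3.0301 = 0.00994.

0.00994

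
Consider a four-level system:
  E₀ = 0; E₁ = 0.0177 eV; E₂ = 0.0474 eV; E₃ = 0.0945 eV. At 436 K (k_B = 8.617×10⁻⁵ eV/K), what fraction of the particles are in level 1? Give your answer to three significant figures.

0.314

k_BT = 8.617×10⁻⁵ × 436 K = 0.037570 eV.
Eᵢ/kT = 0, 0.47112, 1.2616, 2.5153.
Z = Σ e^(−Eᵢ/kT) = e^(−0) + e^(−0.47112) + e^(−1.2616) + e^(−2.5153) = 1.0000 + 0.62430 + 0.28320 + 0.080839 = 1.9883.
P₁ = e^(−E₁/kT) / Z = 0.62430/1.9883 = 0.314.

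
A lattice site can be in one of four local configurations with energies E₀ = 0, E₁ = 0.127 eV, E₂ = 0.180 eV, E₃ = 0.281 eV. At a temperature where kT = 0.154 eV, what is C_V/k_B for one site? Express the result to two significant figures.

0.37

Eᵢ/kT = 0, 0.8247, 1.169, 1.825.
Z = Σ e^(−Eᵢ/kT) = e^(−0) + e^(−0.8247) + e^(−1.169) + e^(−1.825) = 1.000 + 0.4384 + 0.3107 + 0.1612 = 1.910.
⟨E⟩ = 0.08215 eV, ⟨E²⟩ = 0.01564 eV².
C_V/k_B = (⟨E²⟩ − ⟨E⟩²)/(kT)² = (0.01564 − 0.006749)/0.02372 = 0.37.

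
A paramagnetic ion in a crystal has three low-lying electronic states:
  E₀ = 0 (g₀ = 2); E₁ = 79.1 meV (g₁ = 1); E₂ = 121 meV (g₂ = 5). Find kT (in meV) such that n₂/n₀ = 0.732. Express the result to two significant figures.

n₂/n₀ = (g₂/g₀) exp[−(E₂−E₀)/kT] = 0.732.
⇒ (E₂−E₀)/kT = ln((5/2)/0.732) = ln(3.415) = 1.228.
kT = 121 meV / 1.228 = 99 meV.

99 meV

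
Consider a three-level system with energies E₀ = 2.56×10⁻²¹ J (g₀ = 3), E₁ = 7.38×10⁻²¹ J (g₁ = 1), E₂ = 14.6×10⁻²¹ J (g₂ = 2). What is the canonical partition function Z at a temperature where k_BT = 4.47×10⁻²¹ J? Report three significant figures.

Z = 1.96

Eᵢ/kT = 0.57271, 1.6510, 3.2662.
Z = Σ gᵢe^(−Eᵢ/kT) = 3·e^(−0.57271) + 1·e^(−1.6510) + 2·e^(−3.2662) = 1.6920 + 0.19186 + 0.076302 = 1.9602.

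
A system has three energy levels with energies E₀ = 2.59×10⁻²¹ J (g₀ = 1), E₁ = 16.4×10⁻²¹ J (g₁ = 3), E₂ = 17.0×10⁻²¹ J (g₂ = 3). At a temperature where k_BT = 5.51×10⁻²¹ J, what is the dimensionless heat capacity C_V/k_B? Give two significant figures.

1.4

Eᵢ/kT = 0.4701, 2.976, 3.085.
Z = Σ gᵢe^(−Eᵢ/kT) = 1·e^(−0.4701) + 3·e^(−2.976) + 3·e^(−3.085) = 0.6249 + 0.1530 + 0.1372 = 0.9151.
⟨E⟩ = 7.059, ⟨E²⟩ = 92.88.
C_V/k_B = (⟨E²⟩ − ⟨E⟩²)/(kT)² = (92.88 − 49.83)/30.36 = 1.4.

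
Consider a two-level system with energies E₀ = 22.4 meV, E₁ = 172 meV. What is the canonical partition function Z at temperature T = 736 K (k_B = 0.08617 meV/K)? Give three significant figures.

Z = 0.769

k_BT = 0.08617 × 736 K = 63.421 meV.
Eᵢ/kT = 0.35320, 2.7120.
Z = Σ e^(−Eᵢ/kT) = e^(−0.35320) + e^(−2.7120) = 0.70244 + 0.066404 = 0.76884.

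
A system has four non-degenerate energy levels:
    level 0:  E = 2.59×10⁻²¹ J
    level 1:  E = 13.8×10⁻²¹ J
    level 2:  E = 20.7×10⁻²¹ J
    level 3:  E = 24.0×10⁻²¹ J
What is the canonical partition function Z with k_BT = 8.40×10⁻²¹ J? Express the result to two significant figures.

Z = 1.1

Eᵢ/kT = 0.3083, 1.643, 2.464, 2.857.
Z = Σ e^(−Eᵢ/kT) = e^(−0.3083) + e^(−1.643) + e^(−2.464) + e^(−2.857) = 0.7347 + 0.1934 + 0.08509 + 0.05744 = 1.071.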